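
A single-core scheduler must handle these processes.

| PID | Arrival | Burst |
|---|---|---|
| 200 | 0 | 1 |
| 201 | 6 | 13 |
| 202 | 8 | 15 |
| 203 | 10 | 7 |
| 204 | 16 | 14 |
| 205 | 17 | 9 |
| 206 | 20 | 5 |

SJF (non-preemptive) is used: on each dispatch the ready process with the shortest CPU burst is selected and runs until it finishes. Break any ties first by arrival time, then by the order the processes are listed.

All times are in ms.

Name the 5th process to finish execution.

Gantt: | 200 0-1 | idle 1-6 | 201 6-19 | 203 19-26 | 206 26-31 | 205 31-40 | 204 40-54 | 202 54-69 |
Completion: 200=1  201=19  202=69  203=26  204=54  205=40  206=31
Turnaround (C−A): 200=1  201=13  202=61  203=16  204=38  205=23  206=11
Finish order: 200 → 201 → 203 → 206 → 205 → 204 → 202

205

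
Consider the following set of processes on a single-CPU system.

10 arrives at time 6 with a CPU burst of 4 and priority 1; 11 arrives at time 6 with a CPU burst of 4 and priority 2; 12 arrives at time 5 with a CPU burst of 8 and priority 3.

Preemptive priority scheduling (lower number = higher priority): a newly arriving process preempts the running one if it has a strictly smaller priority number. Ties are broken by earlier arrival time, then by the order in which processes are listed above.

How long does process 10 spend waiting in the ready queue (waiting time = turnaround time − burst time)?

Gantt: | idle 0-5 | 12 5-6 | 10 6-10 | 11 10-14 | 12 14-21 |
Completion: 10=10  11=14  12=21
Waiting(10) = turnaround − burst = 4 − 4 = 0

0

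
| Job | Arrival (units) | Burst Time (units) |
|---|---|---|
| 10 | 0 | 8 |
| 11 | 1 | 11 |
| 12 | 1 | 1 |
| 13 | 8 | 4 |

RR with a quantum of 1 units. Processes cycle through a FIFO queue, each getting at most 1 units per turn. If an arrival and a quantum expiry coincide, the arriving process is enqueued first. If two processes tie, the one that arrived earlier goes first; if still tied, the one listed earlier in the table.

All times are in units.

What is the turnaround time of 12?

2

Schedule: | 10 0-1 | 11 1-2 | 12 2-3 | 10 3-4 | 11 4-5 | 10 5-6 | 11 6-7 | 10 7-8 | 11 8-9 | 13 9-10 | 10 10-11 | 11 11-12 | 13 12-13 | 10 13-14 | 11 14-15 | 13 15-16 | 10 16-17 | 11 17-18 | 13 18-19 | 10 19-20 | 11 20-24 |
Completion: 10=20  11=24  12=3  13=19
Turnaround(12) = completion − arrival = 3 − 1 = 2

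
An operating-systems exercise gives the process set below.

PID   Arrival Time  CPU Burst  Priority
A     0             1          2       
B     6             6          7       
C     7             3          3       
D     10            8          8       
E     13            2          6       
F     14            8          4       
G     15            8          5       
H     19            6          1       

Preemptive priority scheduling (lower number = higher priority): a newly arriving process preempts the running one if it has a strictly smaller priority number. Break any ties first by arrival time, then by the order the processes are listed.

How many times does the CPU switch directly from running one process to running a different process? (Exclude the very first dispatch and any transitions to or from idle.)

Schedule: | A 0-1 | idle 1-6 | B 6-7 | C 7-10 | B 10-13 | E 13-14 | F 14-19 | H 19-25 | F 25-28 | G 28-36 | E 36-37 | B 37-39 | D 39-47 |
Completion: A=1  B=39  C=10  D=47  E=37  F=28  G=36  H=25

10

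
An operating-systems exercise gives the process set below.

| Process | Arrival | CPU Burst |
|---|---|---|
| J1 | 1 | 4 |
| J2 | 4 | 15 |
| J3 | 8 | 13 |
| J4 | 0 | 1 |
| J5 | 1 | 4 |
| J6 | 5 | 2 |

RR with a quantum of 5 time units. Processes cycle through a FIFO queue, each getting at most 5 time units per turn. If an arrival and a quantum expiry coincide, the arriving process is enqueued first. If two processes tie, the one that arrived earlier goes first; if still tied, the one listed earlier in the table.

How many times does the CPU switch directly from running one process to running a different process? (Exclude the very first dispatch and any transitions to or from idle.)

Timeline: | J4 0-1 | J1 1-5 | J5 5-9 | J2 9-14 | J6 14-16 | J3 16-21 | J2 21-26 | J3 26-31 | J2 31-36 | J3 36-39 |
Completion: J1=5  J2=36  J3=39  J4=1  J5=9  J6=16

9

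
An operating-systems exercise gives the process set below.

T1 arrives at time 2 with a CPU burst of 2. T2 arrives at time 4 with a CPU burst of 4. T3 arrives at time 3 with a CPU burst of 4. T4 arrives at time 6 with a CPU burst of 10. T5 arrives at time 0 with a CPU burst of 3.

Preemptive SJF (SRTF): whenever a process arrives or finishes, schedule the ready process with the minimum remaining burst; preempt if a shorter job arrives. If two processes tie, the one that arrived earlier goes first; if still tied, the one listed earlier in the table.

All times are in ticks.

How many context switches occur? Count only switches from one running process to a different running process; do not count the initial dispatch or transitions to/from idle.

4

Schedule: | T5 0-3 | T1 3-5 | T3 5-9 | T2 9-13 | T4 13-23 |
Completion: T1=5  T2=13  T3=9  T4=23  T5=3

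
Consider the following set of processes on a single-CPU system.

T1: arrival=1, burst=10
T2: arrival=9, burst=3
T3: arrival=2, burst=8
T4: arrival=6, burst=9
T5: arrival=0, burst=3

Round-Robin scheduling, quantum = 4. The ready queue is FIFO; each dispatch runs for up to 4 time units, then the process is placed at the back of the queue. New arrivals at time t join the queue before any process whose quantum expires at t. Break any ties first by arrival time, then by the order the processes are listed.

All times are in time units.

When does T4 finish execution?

Gantt: | T5 0-3 | T1 3-7 | T3 7-11 | T4 11-15 | T1 15-19 | T2 19-22 | T3 22-26 | T4 26-30 | T1 30-32 | T4 32-33 |
Completion: T1=32  T2=22  T3=26  T4=33  T5=3

33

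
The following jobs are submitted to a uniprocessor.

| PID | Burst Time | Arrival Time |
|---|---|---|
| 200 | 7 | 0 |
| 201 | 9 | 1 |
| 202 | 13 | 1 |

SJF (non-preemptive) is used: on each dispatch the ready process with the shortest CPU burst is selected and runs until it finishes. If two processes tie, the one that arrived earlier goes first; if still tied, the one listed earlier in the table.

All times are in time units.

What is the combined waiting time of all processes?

Gantt: | 200 0-7 | 201 7-16 | 202 16-29 |
Completion: 200=7  201=16  202=29
Waiting = turnaround − burst: 200=0, 201=6, 202=15
Total waiting = 0 + 6 + 15 = 21

21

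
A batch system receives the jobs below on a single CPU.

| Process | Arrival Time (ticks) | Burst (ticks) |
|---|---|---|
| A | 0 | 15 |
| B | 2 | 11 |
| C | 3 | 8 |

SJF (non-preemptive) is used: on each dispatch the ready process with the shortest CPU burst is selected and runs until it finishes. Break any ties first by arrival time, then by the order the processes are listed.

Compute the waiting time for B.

Schedule: | A 0-15 | C 15-23 | B 23-34 |
Completion: A=15  B=34  C=23
Turnaround (C−A): A=15  B=32  C=20
Waiting(B) = turnaround − burst = 32 − 11 = 21

21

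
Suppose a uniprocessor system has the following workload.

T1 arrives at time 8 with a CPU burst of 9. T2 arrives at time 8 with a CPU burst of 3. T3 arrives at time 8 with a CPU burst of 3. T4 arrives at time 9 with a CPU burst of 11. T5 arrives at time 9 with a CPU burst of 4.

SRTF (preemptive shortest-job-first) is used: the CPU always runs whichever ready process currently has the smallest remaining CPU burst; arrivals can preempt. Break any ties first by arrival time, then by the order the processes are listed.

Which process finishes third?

T5

Gantt: | idle 0-8 | T2 8-11 | T3 11-14 | T5 14-18 | T1 18-27 | T4 27-38 |
Completion: T1=27  T2=11  T3=14  T4=38  T5=18
Finish order: T2 → T3 → T5 → T1 → T4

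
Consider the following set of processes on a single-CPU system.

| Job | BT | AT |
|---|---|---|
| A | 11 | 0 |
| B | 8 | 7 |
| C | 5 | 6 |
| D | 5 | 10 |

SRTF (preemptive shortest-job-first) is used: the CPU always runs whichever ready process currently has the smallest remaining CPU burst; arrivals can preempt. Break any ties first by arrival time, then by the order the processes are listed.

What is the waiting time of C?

Schedule: | A 0-11 | C 11-16 | D 16-21 | B 21-29 |
Completion: A=11  B=29  C=16  D=21
Turnaround (C−A): A=11  B=22  C=10  D=11
Waiting(C) = turnaround − burst = 10 − 5 = 5

5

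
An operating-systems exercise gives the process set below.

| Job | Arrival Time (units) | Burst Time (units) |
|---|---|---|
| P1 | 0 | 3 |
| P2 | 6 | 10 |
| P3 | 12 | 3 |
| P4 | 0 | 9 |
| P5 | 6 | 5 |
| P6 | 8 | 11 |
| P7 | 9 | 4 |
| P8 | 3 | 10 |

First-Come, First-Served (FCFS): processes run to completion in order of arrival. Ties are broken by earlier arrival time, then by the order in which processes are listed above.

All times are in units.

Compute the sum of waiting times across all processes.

Schedule: | P1 0-3 | P4 3-12 | P8 12-22 | P2 22-32 | P5 32-37 | P6 37-48 | P7 48-52 | P3 52-55 |
Completion: P1=3  P2=32  P3=55  P4=12  P5=37  P6=48  P7=52  P8=22
Turnaround (C−A): P1=3  P2=26  P3=43  P4=12  P5=31  P6=40  P7=43  P8=19
Waiting = turnaround − burst: P1=0, P2=16, P3=40, P4=3, P5=26, P6=29, P7=39, P8=9
Total waiting = 0 + 16 + 40 + 3 + 26 + 29 + 39 + 9 = 162

162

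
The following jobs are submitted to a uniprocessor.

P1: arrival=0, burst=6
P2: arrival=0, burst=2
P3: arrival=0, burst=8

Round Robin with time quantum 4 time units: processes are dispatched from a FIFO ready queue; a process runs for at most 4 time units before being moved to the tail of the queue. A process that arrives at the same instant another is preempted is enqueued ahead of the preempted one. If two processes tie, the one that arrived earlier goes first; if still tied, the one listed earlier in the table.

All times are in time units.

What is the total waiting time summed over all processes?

Schedule: | P1 0-4 | P2 4-6 | P3 6-10 | P1 10-12 | P3 12-16 |
Completion: P1=12  P2=6  P3=16
Turnaround (C−A): P1=12  P2=6  P3=16
Waiting = turnaround − burst: P1=6, P2=4, P3=8
Total waiting = 6 + 4 + 8 = 18

18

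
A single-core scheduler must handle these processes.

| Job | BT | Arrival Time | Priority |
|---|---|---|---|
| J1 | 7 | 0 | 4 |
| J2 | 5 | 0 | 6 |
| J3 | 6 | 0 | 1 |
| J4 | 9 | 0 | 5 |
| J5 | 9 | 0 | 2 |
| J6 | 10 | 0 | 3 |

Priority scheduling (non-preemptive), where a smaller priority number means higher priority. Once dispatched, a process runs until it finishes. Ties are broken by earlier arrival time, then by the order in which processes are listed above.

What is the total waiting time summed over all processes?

Gantt: | J3 0-6 | J5 6-15 | J6 15-25 | J1 25-32 | J4 32-41 | J2 41-46 |
Completion: J1=32  J2=46  J3=6  J4=41  J5=15  J6=25
Turnaround (C−A): J1=32  J2=46  J3=6  J4=41  J5=15  J6=25
Waiting = turnaround − burst: J1=25, J2=41, J3=0, J4=32, J5=6, J6=15
Total waiting = 25 + 41 + 0 + 32 + 6 + 15 = 119

119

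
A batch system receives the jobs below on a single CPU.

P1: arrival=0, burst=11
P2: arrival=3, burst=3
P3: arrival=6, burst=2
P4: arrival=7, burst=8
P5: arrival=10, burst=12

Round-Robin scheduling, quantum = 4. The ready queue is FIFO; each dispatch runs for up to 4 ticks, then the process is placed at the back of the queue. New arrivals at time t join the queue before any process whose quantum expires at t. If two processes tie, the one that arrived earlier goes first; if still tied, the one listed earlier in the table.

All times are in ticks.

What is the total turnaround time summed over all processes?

82

Schedule: | P1 0-4 | P2 4-7 | P1 7-11 | P3 11-13 | P4 13-17 | P5 17-21 | P1 21-24 | P4 24-28 | P5 28-36 |
Completion: P1=24  P2=7  P3=13  P4=28  P5=36
Turnaround = completion − arrival: P1=24, P2=4, P3=7, P4=21, P5=26
Total turnaround = 24 + 4 + 7 + 21 + 26 = 82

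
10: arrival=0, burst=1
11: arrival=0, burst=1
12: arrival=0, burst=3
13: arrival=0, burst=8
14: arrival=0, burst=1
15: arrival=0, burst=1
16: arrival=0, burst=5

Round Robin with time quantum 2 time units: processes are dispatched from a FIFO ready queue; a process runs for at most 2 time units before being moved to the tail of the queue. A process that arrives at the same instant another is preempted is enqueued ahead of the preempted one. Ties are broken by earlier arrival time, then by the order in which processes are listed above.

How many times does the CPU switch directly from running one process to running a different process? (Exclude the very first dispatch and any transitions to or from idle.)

Schedule: | 10 0-1 | 11 1-2 | 12 2-4 | 13 4-6 | 14 6-7 | 15 7-8 | 16 8-10 | 12 10-11 | 13 11-13 | 16 13-15 | 13 15-17 | 16 17-18 | 13 18-20 |
Completion: 10=1  11=2  12=11  13=20  14=7  15=8  16=18

12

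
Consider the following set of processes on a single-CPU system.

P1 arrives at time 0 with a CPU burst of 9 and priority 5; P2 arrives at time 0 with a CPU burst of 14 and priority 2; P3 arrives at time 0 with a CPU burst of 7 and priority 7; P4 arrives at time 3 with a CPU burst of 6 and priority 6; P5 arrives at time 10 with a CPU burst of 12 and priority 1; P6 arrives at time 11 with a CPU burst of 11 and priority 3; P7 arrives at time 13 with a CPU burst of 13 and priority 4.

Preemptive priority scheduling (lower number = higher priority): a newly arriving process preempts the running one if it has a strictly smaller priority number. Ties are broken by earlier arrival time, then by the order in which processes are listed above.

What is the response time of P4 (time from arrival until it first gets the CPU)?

Timeline: | P2 0-10 | P5 10-22 | P2 22-26 | P6 26-37 | P7 37-50 | P1 50-59 | P4 59-65 | P3 65-72 |
Completion: P1=59  P2=26  P3=72  P4=65  P5=22  P6=37  P7=50
Response(P4) = first start − arrival = 59 − 3 = 56

56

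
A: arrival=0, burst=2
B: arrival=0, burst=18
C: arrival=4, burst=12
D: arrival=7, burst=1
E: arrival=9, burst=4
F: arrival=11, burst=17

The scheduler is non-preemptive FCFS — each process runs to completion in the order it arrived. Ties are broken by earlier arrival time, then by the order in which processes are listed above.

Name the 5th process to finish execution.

E

Timeline: | A 0-2 | B 2-20 | C 20-32 | D 32-33 | E 33-37 | F 37-54 |
Completion: A=2  B=20  C=32  D=33  E=37  F=54
Turnaround (C−A): A=2  B=20  C=28  D=26  E=28  F=43
Finish order: A → B → C → D → E → F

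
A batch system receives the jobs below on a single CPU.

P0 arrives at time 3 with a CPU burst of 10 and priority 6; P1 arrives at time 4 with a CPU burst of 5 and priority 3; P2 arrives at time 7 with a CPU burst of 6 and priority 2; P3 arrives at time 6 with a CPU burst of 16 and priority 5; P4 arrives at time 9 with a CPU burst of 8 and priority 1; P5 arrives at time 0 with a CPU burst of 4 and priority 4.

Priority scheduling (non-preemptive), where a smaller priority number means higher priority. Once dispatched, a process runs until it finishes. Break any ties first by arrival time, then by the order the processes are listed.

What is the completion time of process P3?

39

Gantt: | P5 0-4 | P1 4-9 | P4 9-17 | P2 17-23 | P3 23-39 | P0 39-49 |
Completion: P0=49  P1=9  P2=23  P3=39  P4=17  P5=4
Turnaround (C−A): P0=46  P1=5  P2=16  P3=33  P4=8  P5=4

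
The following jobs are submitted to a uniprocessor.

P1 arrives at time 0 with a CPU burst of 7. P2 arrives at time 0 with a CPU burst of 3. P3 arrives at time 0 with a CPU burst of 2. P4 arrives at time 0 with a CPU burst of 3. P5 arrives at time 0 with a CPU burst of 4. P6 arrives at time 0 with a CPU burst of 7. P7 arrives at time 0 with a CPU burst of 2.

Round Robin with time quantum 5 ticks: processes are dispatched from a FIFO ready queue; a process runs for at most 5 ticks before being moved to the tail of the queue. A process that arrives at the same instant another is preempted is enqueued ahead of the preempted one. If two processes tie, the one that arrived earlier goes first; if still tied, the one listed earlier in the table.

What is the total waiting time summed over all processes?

98

Gantt: | P1 0-5 | P2 5-8 | P3 8-10 | P4 10-13 | P5 13-17 | P6 17-22 | P7 22-24 | P1 24-26 | P6 26-28 |
Completion: P1=26  P2=8  P3=10  P4=13  P5=17  P6=28  P7=24
Turnaround (C−A): P1=26  P2=8  P3=10  P4=13  P5=17  P6=28  P7=24
Waiting = turnaround − burst: P1=19, P2=5, P3=8, P4=10, P5=13, P6=21, P7=22
Total waiting = 19 + 5 + 8 + 10 + 13 + 21 + 22 = 98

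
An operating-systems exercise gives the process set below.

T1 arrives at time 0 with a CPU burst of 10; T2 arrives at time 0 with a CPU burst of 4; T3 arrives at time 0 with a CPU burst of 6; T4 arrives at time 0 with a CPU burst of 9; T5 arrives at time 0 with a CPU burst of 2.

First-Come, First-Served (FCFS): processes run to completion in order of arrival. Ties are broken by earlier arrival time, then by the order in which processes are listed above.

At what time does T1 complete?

10

Gantt: | T1 0-10 | T2 10-14 | T3 14-20 | T4 20-29 | T5 29-31 |
Completion: T1=10  T2=14  T3=20  T4=29  T5=31
Turnaround (C−A): T1=10  T2=14  T3=20  T4=29  T5=31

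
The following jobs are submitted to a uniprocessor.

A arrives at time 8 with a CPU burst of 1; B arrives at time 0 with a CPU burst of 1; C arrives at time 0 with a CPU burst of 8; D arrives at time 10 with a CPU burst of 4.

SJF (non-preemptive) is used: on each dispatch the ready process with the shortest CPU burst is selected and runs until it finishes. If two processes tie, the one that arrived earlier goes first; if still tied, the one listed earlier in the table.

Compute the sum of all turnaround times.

16

Gantt: | B 0-1 | C 1-9 | A 9-10 | D 10-14 |
Completion: A=10  B=1  C=9  D=14
Turnaround = completion − arrival: A=2, B=1, C=9, D=4
Total turnaround = 2 + 1 + 9 + 4 = 16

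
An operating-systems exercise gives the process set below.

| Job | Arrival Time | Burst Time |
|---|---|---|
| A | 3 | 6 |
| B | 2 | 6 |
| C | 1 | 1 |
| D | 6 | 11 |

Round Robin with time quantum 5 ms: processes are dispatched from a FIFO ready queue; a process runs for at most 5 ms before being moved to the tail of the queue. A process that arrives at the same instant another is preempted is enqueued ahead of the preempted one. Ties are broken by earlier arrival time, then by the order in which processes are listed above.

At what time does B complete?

18

Timeline: | idle 0-1 | C 1-2 | B 2-7 | A 7-12 | D 12-17 | B 17-18 | A 18-19 | D 19-25 |
Completion: A=19  B=18  C=2  D=25
Turnaround (C−A): A=16  B=16  C=1  D=19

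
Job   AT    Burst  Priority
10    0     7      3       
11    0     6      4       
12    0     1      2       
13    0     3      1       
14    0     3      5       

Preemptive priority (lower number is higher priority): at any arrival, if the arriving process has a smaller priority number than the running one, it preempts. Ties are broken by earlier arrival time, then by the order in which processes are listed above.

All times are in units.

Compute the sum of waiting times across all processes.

35

Gantt: | 13 0-3 | 12 3-4 | 10 4-11 | 11 11-17 | 14 17-20 |
Completion: 10=11  11=17  12=4  13=3  14=20
Turnaround (C−A): 10=11  11=17  12=4  13=3  14=20
Waiting = turnaround − burst: 10=4, 11=11, 12=3, 13=0, 14=17
Total waiting = 4 + 11 + 3 + 0 + 17 = 35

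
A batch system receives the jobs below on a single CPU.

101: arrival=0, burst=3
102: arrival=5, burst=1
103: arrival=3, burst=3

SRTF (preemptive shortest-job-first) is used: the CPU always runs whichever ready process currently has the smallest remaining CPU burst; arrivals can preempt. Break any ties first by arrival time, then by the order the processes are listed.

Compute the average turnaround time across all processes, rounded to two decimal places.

2.67

Schedule: | 101 0-3 | 103 3-6 | 102 6-7 |
Completion: 101=3  102=7  103=6
Turnaround (C−A): 101=3  102=2  103=3
Turnaround times: 101=3, 102=2, 103=3
Average turnaround = (3+2+3) / 3 = 8/3 = 2.67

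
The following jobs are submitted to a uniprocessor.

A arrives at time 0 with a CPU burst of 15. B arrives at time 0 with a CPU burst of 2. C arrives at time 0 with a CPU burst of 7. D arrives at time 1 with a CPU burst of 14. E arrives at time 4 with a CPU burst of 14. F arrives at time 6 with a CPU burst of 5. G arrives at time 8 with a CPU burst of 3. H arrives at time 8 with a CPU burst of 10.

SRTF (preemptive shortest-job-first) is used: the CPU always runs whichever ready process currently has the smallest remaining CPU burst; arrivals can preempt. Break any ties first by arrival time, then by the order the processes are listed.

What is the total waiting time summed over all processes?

136

Gantt: | B 0-2 | C 2-9 | G 9-12 | F 12-17 | H 17-27 | D 27-41 | E 41-55 | A 55-70 |
Completion: A=70  B=2  C=9  D=41  E=55  F=17  G=12  H=27
Waiting = turnaround − burst: A=55, B=0, C=2, D=26, E=37, F=6, G=1, H=9
Total waiting = 55 + 0 + 2 + 26 + 37 + 6 + 1 + 9 = 136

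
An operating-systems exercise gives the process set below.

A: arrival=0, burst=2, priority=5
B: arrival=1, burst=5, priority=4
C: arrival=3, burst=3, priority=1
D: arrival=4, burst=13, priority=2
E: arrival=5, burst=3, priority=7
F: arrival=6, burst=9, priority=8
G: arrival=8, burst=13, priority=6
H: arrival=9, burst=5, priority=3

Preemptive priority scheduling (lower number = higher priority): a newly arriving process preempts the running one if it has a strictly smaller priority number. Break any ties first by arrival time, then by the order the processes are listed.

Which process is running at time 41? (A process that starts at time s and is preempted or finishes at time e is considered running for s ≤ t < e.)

E

Timeline: | A 0-1 | B 1-3 | C 3-6 | D 6-19 | H 19-24 | B 24-27 | A 27-28 | G 28-41 | E 41-44 | F 44-53 |
Completion: A=28  B=27  C=6  D=19  E=44  F=53  G=41  H=24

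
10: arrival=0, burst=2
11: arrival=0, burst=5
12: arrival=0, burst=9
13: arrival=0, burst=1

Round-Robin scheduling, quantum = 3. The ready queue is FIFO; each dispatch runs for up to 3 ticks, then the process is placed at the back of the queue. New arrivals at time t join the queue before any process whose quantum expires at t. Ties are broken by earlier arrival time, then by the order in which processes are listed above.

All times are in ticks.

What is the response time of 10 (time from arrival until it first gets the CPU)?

Schedule: | 10 0-2 | 11 2-5 | 12 5-8 | 13 8-9 | 11 9-11 | 12 11-17 |
Completion: 10=2  11=11  12=17  13=9
Response(10) = first start − arrival = 0 − 0 = 0

0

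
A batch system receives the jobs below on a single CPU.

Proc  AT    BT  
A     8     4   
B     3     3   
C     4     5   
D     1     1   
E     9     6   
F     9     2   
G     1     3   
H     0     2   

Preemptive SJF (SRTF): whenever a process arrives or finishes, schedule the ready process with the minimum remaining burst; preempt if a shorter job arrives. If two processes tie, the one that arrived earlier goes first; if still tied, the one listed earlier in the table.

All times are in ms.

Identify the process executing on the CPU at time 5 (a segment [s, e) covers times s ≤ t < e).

G

Gantt: | H 0-2 | D 2-3 | G 3-6 | B 6-9 | F 9-11 | A 11-15 | C 15-20 | E 20-26 |
Completion: A=15  B=9  C=20  D=3  E=26  F=11  G=6  H=2
Turnaround (C−A): A=7  B=6  C=16  D=2  E=17  F=2  G=5  H=2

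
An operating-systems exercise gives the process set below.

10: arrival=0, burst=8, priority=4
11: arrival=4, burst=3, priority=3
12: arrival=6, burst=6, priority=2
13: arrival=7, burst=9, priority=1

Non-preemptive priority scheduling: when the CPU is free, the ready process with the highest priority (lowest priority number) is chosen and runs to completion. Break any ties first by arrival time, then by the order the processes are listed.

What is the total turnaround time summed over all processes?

57

Schedule: | 10 0-8 | 13 8-17 | 12 17-23 | 11 23-26 |
Completion: 10=8  11=26  12=23  13=17
Turnaround = completion − arrival: 10=8, 11=22, 12=17, 13=10
Total turnaround = 8 + 22 + 17 + 10 = 57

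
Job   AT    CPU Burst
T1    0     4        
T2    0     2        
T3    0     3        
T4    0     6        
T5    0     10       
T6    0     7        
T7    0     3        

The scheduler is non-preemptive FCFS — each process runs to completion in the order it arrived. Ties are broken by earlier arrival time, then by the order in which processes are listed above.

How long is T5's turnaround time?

25

Timeline: | T1 0-4 | T2 4-6 | T3 6-9 | T4 9-15 | T5 15-25 | T6 25-32 | T7 32-35 |
Completion: T1=4  T2=6  T3=9  T4=15  T5=25  T6=32  T7=35
Turnaround (C−A): T1=4  T2=6  T3=9  T4=15  T5=25  T6=32  T7=35
Turnaround(T5) = completion − arrival = 25 − 0 = 25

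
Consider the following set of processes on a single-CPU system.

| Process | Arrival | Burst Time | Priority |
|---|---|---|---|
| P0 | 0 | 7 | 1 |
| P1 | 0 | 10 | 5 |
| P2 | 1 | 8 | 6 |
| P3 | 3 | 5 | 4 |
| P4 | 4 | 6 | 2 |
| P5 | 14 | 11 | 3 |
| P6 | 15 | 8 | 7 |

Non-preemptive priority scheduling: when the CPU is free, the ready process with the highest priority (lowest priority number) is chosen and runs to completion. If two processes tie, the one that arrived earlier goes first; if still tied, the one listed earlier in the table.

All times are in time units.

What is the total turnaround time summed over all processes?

171

Schedule: | P0 0-7 | P4 7-13 | P3 13-18 | P5 18-29 | P1 29-39 | P2 39-47 | P6 47-55 |
Completion: P0=7  P1=39  P2=47  P3=18  P4=13  P5=29  P6=55
Turnaround (C−A): P0=7  P1=39  P2=46  P3=15  P4=9  P5=15  P6=40
Turnaround = completion − arrival: P0=7, P1=39, P2=46, P3=15, P4=9, P5=15, P6=40
Total turnaround = 7 + 39 + 46 + 15 + 9 + 15 + 40 = 171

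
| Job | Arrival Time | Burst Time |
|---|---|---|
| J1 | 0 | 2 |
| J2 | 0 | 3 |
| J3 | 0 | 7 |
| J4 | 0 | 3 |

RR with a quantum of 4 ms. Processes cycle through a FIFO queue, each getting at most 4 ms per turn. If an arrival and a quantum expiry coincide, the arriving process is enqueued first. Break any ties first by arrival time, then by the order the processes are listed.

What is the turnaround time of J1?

Timeline: | J1 0-2 | J2 2-5 | J3 5-9 | J4 9-12 | J3 12-15 |
Completion: J1=2  J2=5  J3=15  J4=12
Turnaround(J1) = completion − arrival = 2 − 0 = 2

2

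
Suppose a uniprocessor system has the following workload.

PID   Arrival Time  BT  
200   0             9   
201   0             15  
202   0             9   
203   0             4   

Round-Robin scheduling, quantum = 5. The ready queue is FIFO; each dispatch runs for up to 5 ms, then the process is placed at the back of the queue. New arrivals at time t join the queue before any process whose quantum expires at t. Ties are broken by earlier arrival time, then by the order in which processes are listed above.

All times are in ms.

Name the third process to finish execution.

Timeline: | 200 0-5 | 201 5-10 | 202 10-15 | 203 15-19 | 200 19-23 | 201 23-28 | 202 28-32 | 201 32-37 |
Completion: 200=23  201=37  202=32  203=19
Finish order: 203 → 200 → 202 → 201

202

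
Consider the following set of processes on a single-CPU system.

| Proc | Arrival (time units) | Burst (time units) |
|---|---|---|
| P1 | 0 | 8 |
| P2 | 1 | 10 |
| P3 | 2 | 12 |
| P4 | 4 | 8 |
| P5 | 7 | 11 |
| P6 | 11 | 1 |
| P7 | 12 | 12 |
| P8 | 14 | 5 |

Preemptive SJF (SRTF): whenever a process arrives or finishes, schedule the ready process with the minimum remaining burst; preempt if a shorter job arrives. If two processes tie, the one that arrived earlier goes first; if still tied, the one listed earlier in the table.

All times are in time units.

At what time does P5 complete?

43

Schedule: | P1 0-8 | P4 8-11 | P6 11-12 | P4 12-17 | P8 17-22 | P2 22-32 | P5 32-43 | P3 43-55 | P7 55-67 |
Completion: P1=8  P2=32  P3=55  P4=17  P5=43  P6=12  P7=67  P8=22
Turnaround (C−A): P1=8  P2=31  P3=53  P4=13  P5=36  P6=1  P7=55  P8=8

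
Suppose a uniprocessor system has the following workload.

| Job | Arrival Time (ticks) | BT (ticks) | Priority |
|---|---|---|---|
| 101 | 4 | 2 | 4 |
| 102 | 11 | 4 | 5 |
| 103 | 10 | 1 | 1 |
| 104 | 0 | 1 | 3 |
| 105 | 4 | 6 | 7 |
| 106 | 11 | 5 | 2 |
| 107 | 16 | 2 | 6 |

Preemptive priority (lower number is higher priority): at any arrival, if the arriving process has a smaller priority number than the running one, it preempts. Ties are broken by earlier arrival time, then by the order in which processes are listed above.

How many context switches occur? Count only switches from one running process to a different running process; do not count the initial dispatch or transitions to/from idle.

Gantt: | 104 0-1 | idle 1-4 | 101 4-6 | 105 6-10 | 103 10-11 | 106 11-16 | 102 16-20 | 107 20-22 | 105 22-24 |
Completion: 101=6  102=20  103=11  104=1  105=24  106=16  107=22

6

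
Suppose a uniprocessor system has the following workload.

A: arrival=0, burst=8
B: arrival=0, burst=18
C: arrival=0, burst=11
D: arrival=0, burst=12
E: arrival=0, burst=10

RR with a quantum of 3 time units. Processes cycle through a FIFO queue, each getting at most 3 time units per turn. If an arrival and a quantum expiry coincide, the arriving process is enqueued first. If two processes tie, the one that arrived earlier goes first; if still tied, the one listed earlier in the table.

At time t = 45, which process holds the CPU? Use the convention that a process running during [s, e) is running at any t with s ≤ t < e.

B

Gantt: | A 0-3 | B 3-6 | C 6-9 | D 9-12 | E 12-15 | A 15-18 | B 18-21 | C 21-24 | D 24-27 | E 27-30 | A 30-32 | B 32-35 | C 35-38 | D 38-41 | E 41-44 | B 44-47 | C 47-49 | D 49-52 | E 52-53 | B 53-59 |
Completion: A=32  B=59  C=49  D=52  E=53
Turnaround (C−A): A=32  B=59  C=49  D=52  E=53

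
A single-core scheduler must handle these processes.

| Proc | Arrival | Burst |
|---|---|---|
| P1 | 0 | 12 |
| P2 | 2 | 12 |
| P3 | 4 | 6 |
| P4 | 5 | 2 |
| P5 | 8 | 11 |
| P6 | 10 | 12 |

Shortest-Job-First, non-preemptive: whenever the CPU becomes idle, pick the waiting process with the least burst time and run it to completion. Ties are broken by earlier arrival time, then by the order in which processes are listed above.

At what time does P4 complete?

14

Schedule: | P1 0-12 | P4 12-14 | P3 14-20 | P5 20-31 | P2 31-43 | P6 43-55 |
Completion: P1=12  P2=43  P3=20  P4=14  P5=31  P6=55
Turnaround (C−A): P1=12  P2=41  P3=16  P4=9  P5=23  P6=45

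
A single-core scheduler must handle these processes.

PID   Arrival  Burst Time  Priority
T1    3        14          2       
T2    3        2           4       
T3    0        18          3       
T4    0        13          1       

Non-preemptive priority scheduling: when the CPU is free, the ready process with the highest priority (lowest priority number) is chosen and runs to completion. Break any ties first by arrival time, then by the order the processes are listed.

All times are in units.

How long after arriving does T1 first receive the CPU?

Schedule: | T4 0-13 | T1 13-27 | T3 27-45 | T2 45-47 |
Completion: T1=27  T2=47  T3=45  T4=13
Turnaround (C−A): T1=24  T2=44  T3=45  T4=13
Response(T1) = first start − arrival = 13 − 3 = 10

10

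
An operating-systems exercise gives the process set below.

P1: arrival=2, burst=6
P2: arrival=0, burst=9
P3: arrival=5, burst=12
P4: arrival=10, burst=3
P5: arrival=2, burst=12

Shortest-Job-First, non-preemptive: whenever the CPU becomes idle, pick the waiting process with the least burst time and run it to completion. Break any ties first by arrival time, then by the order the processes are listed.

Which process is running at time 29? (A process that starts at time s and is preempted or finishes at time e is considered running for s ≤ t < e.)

Gantt: | P2 0-9 | P1 9-15 | P4 15-18 | P5 18-30 | P3 30-42 |
Completion: P1=15  P2=9  P3=42  P4=18  P5=30

P5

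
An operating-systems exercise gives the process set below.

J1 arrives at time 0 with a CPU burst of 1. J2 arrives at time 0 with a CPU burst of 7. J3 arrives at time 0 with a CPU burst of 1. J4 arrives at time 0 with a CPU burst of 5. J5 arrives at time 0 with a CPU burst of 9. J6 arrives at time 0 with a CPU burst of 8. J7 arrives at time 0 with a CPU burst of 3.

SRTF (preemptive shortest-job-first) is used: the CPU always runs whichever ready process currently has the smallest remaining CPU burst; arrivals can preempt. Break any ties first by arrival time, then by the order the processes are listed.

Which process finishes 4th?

Timeline: | J1 0-1 | J3 1-2 | J7 2-5 | J4 5-10 | J2 10-17 | J6 17-25 | J5 25-34 |
Completion: J1=1  J2=17  J3=2  J4=10  J5=34  J6=25  J7=5
Turnaround (C−A): J1=1  J2=17  J3=2  J4=10  J5=34  J6=25  J7=5
Finish order: J1 → J3 → J7 → J4 → J2 → J6 → J5

J4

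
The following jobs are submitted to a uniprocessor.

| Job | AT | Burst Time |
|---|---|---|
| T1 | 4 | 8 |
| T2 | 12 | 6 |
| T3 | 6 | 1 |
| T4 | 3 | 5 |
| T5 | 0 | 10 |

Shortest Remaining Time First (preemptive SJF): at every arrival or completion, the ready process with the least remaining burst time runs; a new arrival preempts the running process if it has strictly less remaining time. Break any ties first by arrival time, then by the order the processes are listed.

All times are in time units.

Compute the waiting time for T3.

0

Gantt: | T5 0-3 | T4 3-6 | T3 6-7 | T4 7-9 | T5 9-16 | T2 16-22 | T1 22-30 |
Completion: T1=30  T2=22  T3=7  T4=9  T5=16
Waiting(T3) = turnaround − burst = 1 − 1 = 0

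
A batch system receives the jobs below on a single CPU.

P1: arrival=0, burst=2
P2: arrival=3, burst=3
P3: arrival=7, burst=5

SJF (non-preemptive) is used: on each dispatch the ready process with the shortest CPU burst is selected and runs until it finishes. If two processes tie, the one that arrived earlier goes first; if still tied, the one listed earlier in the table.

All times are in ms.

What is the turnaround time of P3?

Gantt: | P1 0-2 | idle 2-3 | P2 3-6 | idle 6-7 | P3 7-12 |
Completion: P1=2  P2=6  P3=12
Turnaround(P3) = completion − arrival = 12 − 7 = 5

5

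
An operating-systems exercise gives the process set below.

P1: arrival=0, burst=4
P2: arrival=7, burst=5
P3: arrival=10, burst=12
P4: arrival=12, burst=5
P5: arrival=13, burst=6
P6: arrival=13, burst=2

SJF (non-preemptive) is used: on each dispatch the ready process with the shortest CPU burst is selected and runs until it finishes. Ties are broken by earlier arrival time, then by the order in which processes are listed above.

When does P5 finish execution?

25

Schedule: | P1 0-4 | idle 4-7 | P2 7-12 | P4 12-17 | P6 17-19 | P5 19-25 | P3 25-37 |
Completion: P1=4  P2=12  P3=37  P4=17  P5=25  P6=19
Turnaround (C−A): P1=4  P2=5  P3=27  P4=5  P5=12  P6=6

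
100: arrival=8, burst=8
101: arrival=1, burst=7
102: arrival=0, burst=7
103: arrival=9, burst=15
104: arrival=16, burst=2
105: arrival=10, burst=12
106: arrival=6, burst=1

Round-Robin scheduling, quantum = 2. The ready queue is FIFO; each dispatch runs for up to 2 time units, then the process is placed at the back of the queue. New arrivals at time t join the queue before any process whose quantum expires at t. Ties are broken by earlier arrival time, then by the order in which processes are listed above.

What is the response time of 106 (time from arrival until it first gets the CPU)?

Schedule: | 102 0-2 | 101 2-4 | 102 4-6 | 101 6-8 | 106 8-9 | 102 9-11 | 100 11-13 | 101 13-15 | 103 15-17 | 105 17-19 | 102 19-20 | 100 20-22 | 101 22-23 | 104 23-25 | 103 25-27 | 105 27-29 | 100 29-31 | 103 31-33 | 105 33-35 | 100 35-37 | 103 37-39 | 105 39-41 | 103 41-43 | 105 43-45 | 103 45-47 | 105 47-49 | 103 49-52 |
Completion: 100=37  101=23  102=20  103=52  104=25  105=49  106=9
Response(106) = first start − arrival = 8 − 6 = 2

2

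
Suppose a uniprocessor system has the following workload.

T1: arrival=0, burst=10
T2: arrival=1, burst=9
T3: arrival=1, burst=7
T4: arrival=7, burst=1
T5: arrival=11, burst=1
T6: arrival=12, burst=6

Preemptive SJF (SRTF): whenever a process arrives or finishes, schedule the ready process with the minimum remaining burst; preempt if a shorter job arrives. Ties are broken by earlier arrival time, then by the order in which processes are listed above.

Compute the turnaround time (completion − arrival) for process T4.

Gantt: | T1 0-1 | T3 1-8 | T4 8-9 | T1 9-11 | T5 11-12 | T6 12-18 | T1 18-25 | T2 25-34 |
Completion: T1=25  T2=34  T3=8  T4=9  T5=12  T6=18
Turnaround (C−A): T1=25  T2=33  T3=7  T4=2  T5=1  T6=6
Turnaround(T4) = completion − arrival = 9 − 7 = 2

2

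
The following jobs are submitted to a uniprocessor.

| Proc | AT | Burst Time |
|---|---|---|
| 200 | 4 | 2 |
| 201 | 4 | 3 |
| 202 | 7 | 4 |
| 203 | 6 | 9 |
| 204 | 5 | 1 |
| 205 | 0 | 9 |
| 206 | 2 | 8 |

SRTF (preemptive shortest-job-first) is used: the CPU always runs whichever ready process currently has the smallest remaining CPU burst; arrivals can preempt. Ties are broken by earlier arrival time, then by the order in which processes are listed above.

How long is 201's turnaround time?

Gantt: | 205 0-4 | 200 4-6 | 204 6-7 | 201 7-10 | 202 10-14 | 205 14-19 | 206 19-27 | 203 27-36 |
Completion: 200=6  201=10  202=14  203=36  204=7  205=19  206=27
Turnaround (C−A): 200=2  201=6  202=7  203=30  204=2  205=19  206=25
Turnaround(201) = completion − arrival = 10 − 4 = 6

6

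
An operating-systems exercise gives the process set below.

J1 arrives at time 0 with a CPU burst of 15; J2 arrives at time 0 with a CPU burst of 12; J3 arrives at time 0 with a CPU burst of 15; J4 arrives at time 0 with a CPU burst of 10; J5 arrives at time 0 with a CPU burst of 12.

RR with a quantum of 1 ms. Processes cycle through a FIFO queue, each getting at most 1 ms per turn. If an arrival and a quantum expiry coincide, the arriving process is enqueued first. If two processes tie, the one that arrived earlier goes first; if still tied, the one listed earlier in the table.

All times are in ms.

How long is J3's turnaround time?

64

Gantt: | J1 0-1 | J2 1-2 | J3 2-3 | J4 3-4 | J5 4-5 | J1 5-6 | J2 6-7 | J3 7-8 | J4 8-9 | J5 9-10 | J1 10-11 | J2 11-12 | J3 12-13 | J4 13-14 | J5 14-15 | J1 15-16 | J2 16-17 | J3 17-18 | J4 18-19 | J5 19-20 | J1 20-21 | J2 21-22 | J3 22-23 | J4 23-24 | J5 24-25 | J1 25-26 | J2 26-27 | J3 27-28 | J4 28-29 | J5 29-30 | J1 30-31 | J2 31-32 | J3 32-33 | J4 33-34 | J5 34-35 | J1 35-36 | J2 36-37 | J3 37-38 | J4 38-39 | J5 39-40 | J1 40-41 | J2 41-42 | J3 42-43 | J4 43-44 | J5 44-45 | J1 45-46 | J2 46-47 | J3 47-48 | J4 48-49 | J5 49-50 | J1 50-51 | J2 51-52 | J3 52-53 | J5 53-54 | J1 54-55 | J2 55-56 | J3 56-57 | J5 57-58 | J1 58-59 | J3 59-60 | J1 60-61 | J3 61-62 | J1 62-63 | J3 63-64 |
Completion: J1=63  J2=56  J3=64  J4=49  J5=58
Turnaround (C−A): J1=63  J2=56  J3=64  J4=49  J5=58
Turnaround(J3) = completion − arrival = 64 − 0 = 64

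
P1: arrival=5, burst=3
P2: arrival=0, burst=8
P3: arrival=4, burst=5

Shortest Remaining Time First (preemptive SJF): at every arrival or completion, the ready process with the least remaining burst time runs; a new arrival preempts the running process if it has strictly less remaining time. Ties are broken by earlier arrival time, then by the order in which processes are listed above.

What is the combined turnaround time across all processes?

Schedule: | P2 0-8 | P1 8-11 | P3 11-16 |
Completion: P1=11  P2=8  P3=16
Turnaround = completion − arrival: P1=6, P2=8, P3=12
Total turnaround = 6 + 8 + 12 = 26

26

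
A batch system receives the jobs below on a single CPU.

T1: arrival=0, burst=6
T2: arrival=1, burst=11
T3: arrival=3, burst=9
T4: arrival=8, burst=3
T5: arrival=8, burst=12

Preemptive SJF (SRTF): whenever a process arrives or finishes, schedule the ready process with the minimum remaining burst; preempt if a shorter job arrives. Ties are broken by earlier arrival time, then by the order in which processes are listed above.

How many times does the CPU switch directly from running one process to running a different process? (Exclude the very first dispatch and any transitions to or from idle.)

5

Timeline: | T1 0-6 | T3 6-8 | T4 8-11 | T3 11-18 | T2 18-29 | T5 29-41 |
Completion: T1=6  T2=29  T3=18  T4=11  T5=41
Turnaround (C−A): T1=6  T2=28  T3=15  T4=3  T5=33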